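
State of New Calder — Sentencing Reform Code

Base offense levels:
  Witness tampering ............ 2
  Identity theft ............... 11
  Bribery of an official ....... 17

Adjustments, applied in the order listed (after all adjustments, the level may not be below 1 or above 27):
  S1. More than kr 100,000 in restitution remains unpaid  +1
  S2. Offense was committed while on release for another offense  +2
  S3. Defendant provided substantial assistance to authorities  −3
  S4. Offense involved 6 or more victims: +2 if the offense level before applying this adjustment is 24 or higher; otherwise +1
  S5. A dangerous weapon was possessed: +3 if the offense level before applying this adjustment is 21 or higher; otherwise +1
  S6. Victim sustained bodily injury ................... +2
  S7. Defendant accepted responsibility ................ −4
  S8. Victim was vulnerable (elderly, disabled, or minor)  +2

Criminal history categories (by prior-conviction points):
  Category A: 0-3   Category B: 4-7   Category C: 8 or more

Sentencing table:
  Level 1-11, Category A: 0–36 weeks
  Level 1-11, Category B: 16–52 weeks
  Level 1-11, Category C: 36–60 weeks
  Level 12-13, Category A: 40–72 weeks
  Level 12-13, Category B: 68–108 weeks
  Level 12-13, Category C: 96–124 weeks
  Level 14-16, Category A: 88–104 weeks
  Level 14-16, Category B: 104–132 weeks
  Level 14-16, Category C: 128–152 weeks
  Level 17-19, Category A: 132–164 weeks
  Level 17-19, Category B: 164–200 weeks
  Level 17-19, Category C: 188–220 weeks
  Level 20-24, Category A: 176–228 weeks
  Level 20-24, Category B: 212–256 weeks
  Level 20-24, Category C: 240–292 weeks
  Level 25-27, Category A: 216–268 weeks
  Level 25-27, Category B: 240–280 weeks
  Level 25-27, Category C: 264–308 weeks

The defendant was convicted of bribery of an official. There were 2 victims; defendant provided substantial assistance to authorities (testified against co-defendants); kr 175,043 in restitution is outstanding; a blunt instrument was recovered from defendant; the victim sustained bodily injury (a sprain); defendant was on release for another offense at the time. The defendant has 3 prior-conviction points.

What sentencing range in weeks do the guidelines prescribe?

Base offense level for bribery of an official: 17.
S1 applies: 17 + 1 = 18.
S2 applies: 18 + 2 = 20.
S3 applies: 20 − 3 = 17.
S4 does not apply.
S5 applies (level before this adjustment is 17 < 21, so +1): 17 + 1 = 18.
S6 applies: 18 + 2 = 20.
Final offense level: 20.
Criminal history: 3 prior points → Category A (0-3).
Level 20 falls in the 20-24 band.
Grid: Level 20-24 × Category A = 176-228 weeks.

176-228 weeks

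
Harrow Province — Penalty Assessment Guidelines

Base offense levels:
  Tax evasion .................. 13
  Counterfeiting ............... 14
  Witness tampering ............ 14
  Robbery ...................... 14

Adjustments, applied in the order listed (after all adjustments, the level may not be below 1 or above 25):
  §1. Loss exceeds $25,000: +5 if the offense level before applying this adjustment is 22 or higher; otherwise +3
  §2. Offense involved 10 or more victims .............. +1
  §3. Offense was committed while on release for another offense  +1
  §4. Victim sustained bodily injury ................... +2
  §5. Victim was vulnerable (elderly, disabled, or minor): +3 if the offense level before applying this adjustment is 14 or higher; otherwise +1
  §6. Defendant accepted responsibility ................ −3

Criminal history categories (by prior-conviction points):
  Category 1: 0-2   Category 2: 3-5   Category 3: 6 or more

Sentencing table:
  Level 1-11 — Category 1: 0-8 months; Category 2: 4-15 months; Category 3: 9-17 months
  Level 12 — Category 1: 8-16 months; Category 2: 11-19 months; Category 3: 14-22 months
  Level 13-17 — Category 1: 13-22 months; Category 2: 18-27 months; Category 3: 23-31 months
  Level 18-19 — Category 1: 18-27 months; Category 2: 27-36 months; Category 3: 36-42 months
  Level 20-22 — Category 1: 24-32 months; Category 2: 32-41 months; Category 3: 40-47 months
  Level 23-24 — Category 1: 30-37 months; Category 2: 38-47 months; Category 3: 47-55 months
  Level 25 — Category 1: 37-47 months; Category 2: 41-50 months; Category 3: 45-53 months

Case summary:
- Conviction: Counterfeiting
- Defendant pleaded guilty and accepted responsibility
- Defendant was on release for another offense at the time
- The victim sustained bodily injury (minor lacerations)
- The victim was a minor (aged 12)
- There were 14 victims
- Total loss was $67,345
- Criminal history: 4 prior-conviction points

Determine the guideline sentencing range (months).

32-41 months

Base offense level for counterfeiting: 14.
§1 applies (level before this adjustment is 14 < 22, so +3): 14 + 3 = 17.
§2 applies: 17 + 1 = 18.
§3 applies: 18 + 1 = 19.
§4 applies: 19 + 2 = 21.
§5 applies (level before this adjustment is 21 ≥ 14, so +3): 21 + 3 = 24.
§6 applies: 24 − 3 = 21.
Final offense level: 21.
Criminal history: 4 prior points → Category 2 (3-5).
Level 21 falls in the 20-22 band.
Grid: Level 20-22 × Category 2 = 32-41 months.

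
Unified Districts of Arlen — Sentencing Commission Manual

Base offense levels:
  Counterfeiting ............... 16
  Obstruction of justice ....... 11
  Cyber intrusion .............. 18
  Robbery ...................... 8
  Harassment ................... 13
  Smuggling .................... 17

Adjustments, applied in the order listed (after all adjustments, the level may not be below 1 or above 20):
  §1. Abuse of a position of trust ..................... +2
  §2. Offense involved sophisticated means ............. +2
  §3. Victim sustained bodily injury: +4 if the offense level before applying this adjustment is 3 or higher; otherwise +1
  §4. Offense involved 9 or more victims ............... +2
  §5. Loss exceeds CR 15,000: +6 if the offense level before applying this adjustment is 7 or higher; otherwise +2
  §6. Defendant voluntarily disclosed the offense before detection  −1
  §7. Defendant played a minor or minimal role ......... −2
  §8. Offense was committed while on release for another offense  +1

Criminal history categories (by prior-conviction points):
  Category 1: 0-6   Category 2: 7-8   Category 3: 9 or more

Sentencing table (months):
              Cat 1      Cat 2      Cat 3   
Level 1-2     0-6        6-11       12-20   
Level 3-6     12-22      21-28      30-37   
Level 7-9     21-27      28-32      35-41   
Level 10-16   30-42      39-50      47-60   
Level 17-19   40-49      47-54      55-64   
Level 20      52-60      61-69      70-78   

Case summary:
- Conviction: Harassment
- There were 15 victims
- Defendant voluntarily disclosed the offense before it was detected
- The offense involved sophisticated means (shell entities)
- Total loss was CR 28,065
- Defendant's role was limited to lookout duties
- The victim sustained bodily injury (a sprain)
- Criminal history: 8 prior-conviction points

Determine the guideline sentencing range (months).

61-69 months

Base offense level for harassment: 13.
§1 does not apply.
§2 applies: 13 + 2 = 15.
§3 applies (level before this adjustment is 15 ≥ 3, so +4): 15 + 4 = 19.
§4 applies: 19 + 2 = 21.
§5 applies (level before this adjustment is 21 ≥ 7, so +6): 21 + 6 = 27.
§6 applies: 27 − 1 = 26.
§7 applies: 26 − 2 = 24.
§8 does not apply.
Level 24 exceeds the maximum of 20; capped at 20.
Final offense level: 20.
Criminal history: 8 prior points → Category 2 (7-8).
Level 20 falls in the 20 band.
Grid: Level 20 × Category 2 = 61-69 months.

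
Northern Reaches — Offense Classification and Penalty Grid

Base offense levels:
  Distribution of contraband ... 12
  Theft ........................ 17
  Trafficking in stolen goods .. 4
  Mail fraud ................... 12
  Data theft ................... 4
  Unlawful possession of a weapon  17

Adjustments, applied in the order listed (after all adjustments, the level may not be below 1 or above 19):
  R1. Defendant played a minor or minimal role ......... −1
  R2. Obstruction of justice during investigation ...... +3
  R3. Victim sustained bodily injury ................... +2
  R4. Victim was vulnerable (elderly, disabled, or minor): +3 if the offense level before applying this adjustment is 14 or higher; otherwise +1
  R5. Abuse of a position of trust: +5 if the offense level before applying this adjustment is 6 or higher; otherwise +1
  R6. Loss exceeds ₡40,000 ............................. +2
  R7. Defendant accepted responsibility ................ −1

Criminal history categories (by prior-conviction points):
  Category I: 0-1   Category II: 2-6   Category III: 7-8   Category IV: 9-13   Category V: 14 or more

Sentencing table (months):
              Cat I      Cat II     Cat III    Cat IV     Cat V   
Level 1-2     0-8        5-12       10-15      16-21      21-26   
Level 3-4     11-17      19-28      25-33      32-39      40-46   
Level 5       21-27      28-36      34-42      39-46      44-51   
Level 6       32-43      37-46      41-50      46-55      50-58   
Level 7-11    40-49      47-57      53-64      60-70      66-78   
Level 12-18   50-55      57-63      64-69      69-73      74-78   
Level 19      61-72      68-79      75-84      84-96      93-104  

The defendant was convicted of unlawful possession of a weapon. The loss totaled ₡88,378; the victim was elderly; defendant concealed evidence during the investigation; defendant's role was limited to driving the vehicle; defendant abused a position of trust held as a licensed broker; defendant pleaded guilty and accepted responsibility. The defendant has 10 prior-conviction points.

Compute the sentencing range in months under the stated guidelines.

84-96 months

Base offense level for unlawful possession of a weapon: 17.
R1 applies: 17 − 1 = 16.
R2 applies: 16 + 3 = 19.
R3 does not apply.
R4 applies (level before this adjustment is 19 ≥ 14, so +3): 19 + 3 = 22.
R5 applies (level before this adjustment is 22 ≥ 6, so +5): 22 + 5 = 27.
R6 applies: 27 + 2 = 29.
R7 applies: 29 − 1 = 28.
Level 28 exceeds the maximum of 19; capped at 19.
Final offense level: 19.
Criminal history: 10 prior points → Category IV (9-13).
Level 19 falls in the 19 band.
Grid: Level 19 × Category IV = 84-96 months.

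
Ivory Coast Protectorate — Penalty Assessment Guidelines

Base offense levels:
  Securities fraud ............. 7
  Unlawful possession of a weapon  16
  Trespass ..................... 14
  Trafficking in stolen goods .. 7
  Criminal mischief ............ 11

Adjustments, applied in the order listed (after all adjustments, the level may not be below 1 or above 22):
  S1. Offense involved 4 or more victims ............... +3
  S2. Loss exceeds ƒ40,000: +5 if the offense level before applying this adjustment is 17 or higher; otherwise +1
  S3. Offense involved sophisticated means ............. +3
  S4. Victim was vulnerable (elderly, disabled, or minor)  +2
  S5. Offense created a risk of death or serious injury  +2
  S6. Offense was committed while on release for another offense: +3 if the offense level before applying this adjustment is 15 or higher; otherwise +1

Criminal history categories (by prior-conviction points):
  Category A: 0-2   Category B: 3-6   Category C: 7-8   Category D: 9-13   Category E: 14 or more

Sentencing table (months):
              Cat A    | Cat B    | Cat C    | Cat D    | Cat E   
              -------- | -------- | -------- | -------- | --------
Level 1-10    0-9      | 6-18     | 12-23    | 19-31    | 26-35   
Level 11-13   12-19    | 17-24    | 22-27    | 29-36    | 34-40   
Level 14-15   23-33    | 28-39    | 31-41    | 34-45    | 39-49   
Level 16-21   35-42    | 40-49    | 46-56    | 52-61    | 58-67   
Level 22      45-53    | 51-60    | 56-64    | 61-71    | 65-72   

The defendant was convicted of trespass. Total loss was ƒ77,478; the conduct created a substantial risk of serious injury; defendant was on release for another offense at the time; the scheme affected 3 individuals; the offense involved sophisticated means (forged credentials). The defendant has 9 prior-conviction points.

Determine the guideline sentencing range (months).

Base offense level for trespass: 14.
S1 does not apply.
S2 applies (level before this adjustment is 14 < 17, so +1): 14 + 1 = 15.
S3 applies: 15 + 3 = 18.
S5 applies: 18 + 2 = 20.
S6 applies (level before this adjustment is 20 ≥ 15, so +3): 20 + 3 = 23.
Level 23 exceeds the maximum of 22; capped at 22.
Final offense level: 22.
Criminal history: 9 prior points → Category D (9-13).
Level 22 falls in the 22 band.
Grid: Level 22 × Category D = 61-71 months.

61-71 months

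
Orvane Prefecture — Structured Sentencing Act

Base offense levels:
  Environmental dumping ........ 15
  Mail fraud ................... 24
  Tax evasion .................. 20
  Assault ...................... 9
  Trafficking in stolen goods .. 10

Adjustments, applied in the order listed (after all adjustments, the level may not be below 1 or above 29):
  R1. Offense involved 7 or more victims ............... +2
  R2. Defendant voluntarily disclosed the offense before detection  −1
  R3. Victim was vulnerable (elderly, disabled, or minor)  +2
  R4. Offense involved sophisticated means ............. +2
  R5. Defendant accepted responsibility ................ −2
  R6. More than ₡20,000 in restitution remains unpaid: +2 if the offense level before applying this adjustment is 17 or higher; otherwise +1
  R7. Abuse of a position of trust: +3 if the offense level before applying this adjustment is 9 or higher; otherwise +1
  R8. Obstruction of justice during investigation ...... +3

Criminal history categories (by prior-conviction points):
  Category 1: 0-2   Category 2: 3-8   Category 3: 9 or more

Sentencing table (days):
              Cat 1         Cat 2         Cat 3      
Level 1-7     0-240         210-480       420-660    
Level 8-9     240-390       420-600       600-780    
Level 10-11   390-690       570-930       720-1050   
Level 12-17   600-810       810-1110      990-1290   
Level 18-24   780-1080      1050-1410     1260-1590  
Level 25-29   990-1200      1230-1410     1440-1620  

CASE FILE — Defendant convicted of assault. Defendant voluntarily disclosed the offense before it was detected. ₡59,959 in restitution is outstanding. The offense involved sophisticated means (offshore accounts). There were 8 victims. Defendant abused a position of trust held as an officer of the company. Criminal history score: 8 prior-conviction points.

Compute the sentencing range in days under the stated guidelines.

810-1110 days

Base offense level for assault: 9.
R1 applies: 9 + 2 = 11.
R2 applies: 11 − 1 = 10.
R4 applies: 10 + 2 = 12.
R5 does not apply.
R6 applies (level before this adjustment is 12 < 17, so +1): 12 + 1 = 13.
R7 applies (level before this adjustment is 13 ≥ 9, so +3): 13 + 3 = 16.
R8 does not apply.
Final offense level: 16.
Criminal history: 8 prior points → Category 2 (3-8).
Level 16 falls in the 12-17 band.
Grid: Level 12-17 × Category 2 = 810-1110 days.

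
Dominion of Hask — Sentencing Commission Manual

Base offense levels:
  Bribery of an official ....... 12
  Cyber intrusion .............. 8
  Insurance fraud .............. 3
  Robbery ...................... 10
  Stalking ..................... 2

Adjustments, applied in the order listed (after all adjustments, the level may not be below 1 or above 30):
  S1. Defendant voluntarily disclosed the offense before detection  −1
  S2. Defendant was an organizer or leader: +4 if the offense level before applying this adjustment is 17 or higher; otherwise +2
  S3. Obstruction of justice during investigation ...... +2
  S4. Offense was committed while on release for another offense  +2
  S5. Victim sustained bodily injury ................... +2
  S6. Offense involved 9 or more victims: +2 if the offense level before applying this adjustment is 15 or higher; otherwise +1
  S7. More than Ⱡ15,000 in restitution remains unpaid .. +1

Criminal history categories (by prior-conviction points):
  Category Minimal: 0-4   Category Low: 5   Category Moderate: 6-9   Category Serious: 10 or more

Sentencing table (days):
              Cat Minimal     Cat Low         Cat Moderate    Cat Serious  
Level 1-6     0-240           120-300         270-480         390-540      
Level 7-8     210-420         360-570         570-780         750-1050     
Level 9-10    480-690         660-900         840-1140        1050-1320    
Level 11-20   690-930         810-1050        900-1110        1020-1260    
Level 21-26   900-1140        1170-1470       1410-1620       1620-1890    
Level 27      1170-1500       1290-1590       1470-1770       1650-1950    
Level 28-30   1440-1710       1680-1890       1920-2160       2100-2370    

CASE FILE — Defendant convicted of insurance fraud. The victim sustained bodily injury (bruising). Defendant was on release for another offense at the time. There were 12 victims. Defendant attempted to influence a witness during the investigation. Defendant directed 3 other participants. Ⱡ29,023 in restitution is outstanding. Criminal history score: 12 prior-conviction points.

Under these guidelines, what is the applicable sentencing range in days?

1020-1260 days

Base offense level for insurance fraud: 3.
S1 does not apply.
S2 applies (level before this adjustment is 3 < 17, so +2): 3 + 2 = 5.
S3 applies: 5 + 2 = 7.
S4 applies: 7 + 2 = 9.
S5 applies: 9 + 2 = 11.
S6 applies (level before this adjustment is 11 < 15, so +1): 11 + 1 = 12.
S7 applies: 12 + 1 = 13.
Final offense level: 13.
Criminal history: 12 prior points → Category Serious (10+).
Level 13 falls in the 11-20 band.
Grid: Level 11-20 × Category Serious = 1020-1260 days.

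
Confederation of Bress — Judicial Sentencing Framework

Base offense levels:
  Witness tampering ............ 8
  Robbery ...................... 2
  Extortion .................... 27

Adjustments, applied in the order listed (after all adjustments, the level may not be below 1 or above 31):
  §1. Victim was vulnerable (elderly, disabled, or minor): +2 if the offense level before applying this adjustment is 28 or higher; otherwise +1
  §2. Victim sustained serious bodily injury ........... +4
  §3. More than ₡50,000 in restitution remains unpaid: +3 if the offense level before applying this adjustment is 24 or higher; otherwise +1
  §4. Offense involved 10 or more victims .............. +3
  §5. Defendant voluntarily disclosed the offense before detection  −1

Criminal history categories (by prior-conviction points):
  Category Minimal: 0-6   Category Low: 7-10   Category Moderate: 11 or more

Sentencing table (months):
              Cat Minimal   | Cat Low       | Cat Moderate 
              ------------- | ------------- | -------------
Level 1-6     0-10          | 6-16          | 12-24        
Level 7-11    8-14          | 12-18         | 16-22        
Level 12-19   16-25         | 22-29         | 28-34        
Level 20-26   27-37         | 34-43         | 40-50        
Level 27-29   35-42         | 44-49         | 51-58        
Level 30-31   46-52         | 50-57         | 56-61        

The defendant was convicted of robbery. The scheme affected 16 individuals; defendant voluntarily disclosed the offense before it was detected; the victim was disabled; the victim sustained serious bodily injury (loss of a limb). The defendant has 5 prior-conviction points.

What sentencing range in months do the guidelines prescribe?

8-14 months

Base offense level for robbery: 2.
§1 applies (level before this adjustment is 2 < 28, so +1): 2 + 1 = 3.
§2 applies: 3 + 4 = 7.
§4 applies: 7 + 3 = 10.
§5 applies: 10 − 1 = 9.
Final offense level: 9.
Criminal history: 5 prior points → Category Minimal (0-6).
Level 9 falls in the 7-11 band.
Grid: Level 7-11 × Category Minimal = 8-14 months.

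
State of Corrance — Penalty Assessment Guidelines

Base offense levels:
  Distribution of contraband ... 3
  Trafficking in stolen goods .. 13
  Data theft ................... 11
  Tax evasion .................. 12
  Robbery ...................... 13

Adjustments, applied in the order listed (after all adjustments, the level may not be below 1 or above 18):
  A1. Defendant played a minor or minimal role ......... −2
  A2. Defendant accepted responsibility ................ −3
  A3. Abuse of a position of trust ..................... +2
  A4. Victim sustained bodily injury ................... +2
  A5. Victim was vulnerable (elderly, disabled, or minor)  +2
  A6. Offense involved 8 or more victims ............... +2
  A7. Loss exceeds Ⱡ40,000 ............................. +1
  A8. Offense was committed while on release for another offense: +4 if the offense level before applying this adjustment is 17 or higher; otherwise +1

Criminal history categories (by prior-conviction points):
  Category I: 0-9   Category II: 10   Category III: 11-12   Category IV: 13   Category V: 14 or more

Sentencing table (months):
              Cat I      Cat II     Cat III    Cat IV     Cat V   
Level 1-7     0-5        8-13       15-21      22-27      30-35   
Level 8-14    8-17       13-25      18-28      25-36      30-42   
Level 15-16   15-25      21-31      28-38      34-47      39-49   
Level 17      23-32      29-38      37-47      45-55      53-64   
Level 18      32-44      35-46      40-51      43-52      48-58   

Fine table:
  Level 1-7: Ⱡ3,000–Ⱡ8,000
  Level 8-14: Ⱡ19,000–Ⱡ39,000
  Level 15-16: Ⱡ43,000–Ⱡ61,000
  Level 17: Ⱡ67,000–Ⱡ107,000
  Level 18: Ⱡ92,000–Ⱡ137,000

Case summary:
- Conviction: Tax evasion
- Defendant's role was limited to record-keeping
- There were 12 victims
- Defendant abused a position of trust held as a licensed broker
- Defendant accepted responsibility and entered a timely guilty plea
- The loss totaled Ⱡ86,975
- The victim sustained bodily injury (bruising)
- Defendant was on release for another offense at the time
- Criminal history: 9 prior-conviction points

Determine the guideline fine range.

Ⱡ43,000–Ⱡ61,000

Base offense level for tax evasion: 12.
A1 applies: 12 − 2 = 10.
A2 applies: 10 − 3 = 7.
A3 applies: 7 + 2 = 9.
A4 applies: 9 + 2 = 11.
A5 does not apply.
A6 applies: 11 + 2 = 13.
A7 applies: 13 + 1 = 14.
A8 applies (level before this adjustment is 14 < 17, so +1): 14 + 1 = 15.
Final offense level: 15.
Level 15 falls in the 15-16 band.
Fine table: Level 15-16 → Ⱡ43,000–Ⱡ61,000.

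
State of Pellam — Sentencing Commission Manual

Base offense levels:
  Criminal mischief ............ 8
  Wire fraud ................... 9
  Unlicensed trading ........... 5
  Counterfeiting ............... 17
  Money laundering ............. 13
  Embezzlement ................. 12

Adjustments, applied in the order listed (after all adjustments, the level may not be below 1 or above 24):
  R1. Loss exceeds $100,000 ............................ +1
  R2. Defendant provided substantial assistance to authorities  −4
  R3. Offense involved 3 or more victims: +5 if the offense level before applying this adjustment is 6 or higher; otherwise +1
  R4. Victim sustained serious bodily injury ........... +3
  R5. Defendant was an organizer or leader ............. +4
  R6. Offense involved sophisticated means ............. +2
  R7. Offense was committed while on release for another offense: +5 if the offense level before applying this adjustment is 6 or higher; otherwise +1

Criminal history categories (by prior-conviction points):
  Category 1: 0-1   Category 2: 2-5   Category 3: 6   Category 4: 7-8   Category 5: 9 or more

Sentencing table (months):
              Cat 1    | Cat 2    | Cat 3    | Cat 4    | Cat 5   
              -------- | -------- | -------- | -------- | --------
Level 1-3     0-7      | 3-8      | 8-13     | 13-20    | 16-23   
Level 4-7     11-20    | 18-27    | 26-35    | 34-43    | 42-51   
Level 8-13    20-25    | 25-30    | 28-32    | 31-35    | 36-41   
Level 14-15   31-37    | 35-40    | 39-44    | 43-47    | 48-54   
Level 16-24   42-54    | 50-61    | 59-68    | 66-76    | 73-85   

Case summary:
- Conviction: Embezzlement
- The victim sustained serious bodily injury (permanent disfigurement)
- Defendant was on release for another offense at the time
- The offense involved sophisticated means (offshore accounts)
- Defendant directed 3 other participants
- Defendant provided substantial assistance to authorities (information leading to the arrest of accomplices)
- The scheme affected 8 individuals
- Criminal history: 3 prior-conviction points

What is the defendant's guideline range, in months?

50-61 months

Base offense level for embezzlement: 12.
R2 applies: 12 − 4 = 8.
R3 applies (level before this adjustment is 8 ≥ 6, so +5): 8 + 5 = 13.
R4 applies: 13 + 3 = 16.
R5 applies: 16 + 4 = 20.
R6 applies: 20 + 2 = 22.
R7 applies (level before this adjustment is 22 ≥ 6, so +5): 22 + 5 = 27.
Level 27 exceeds the maximum of 24; capped at 24.
Final offense level: 24.
Criminal history: 3 prior points → Category 2 (2-5).
Level 24 falls in the 16-24 band.
Grid: Level 16-24 × Category 2 = 50-61 months.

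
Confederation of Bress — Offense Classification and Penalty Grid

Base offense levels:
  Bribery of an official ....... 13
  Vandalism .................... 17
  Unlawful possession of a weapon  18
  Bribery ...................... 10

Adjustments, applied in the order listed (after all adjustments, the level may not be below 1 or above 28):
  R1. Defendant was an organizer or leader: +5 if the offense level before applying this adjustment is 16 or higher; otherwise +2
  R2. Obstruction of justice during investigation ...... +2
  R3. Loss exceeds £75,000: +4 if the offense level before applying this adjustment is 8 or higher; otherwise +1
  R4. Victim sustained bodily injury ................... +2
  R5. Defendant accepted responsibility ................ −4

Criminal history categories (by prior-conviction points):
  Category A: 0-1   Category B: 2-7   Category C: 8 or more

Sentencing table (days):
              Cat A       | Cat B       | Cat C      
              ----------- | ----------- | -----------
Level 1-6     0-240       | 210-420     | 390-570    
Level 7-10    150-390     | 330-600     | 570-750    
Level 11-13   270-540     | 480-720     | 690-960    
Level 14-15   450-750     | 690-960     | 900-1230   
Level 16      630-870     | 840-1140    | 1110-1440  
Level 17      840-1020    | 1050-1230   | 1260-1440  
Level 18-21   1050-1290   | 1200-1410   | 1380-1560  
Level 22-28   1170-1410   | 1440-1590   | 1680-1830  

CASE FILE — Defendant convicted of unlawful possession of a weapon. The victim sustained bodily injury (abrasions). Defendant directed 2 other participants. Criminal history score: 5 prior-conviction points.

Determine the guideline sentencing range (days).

1440-1590 days

Base offense level for unlawful possession of a weapon: 18.
R1 applies (level before this adjustment is 18 ≥ 16, so +5): 18 + 5 = 23.
R4 applies: 23 + 2 = 25.
Final offense level: 25.
Criminal history: 5 prior points → Category B (2-7).
Level 25 falls in the 22-28 band.
Grid: Level 22-28 × Category B = 1440-1590 days.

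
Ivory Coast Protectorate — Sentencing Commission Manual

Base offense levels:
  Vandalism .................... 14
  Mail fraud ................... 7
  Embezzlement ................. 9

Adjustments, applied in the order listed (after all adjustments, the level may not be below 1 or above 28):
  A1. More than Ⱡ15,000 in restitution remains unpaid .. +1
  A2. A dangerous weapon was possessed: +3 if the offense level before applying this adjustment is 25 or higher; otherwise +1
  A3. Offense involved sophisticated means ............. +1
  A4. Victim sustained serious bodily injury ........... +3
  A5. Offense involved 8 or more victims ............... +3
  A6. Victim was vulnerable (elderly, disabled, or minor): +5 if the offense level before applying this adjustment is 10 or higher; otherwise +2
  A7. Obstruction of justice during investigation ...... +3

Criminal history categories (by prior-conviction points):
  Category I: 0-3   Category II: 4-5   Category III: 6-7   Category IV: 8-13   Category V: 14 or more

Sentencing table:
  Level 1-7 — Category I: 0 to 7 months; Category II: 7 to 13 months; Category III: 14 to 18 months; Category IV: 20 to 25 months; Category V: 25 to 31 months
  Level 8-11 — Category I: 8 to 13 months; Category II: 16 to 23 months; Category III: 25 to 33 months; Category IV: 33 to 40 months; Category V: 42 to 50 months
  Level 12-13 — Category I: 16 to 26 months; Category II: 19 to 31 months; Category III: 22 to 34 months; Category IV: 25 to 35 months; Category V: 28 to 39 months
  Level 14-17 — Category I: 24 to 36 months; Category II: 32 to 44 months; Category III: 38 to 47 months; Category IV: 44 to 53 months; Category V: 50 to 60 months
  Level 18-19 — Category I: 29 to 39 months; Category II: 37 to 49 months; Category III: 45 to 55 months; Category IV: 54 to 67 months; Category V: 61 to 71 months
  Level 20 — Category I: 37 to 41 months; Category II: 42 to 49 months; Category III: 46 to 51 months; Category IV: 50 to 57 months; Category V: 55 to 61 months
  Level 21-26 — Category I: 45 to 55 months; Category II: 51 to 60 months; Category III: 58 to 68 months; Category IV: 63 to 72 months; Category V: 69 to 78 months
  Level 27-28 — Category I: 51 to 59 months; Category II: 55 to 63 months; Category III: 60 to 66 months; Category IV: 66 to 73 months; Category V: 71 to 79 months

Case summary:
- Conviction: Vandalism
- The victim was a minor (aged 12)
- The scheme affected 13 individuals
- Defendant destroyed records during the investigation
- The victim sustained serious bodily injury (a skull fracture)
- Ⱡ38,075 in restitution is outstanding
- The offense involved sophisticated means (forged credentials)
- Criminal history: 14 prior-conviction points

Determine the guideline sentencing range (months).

71-79 months

Base offense level for vandalism: 14.
A1 applies: 14 + 1 = 15.
A3 applies: 15 + 1 = 16.
A4 applies: 16 + 3 = 19.
A5 applies: 19 + 3 = 22.
A6 applies (level before this adjustment is 22 ≥ 10, so +5): 22 + 5 = 27.
A7 applies: 27 + 3 = 30.
Level 30 exceeds the maximum of 28; capped at 28.
Final offense level: 28.
Criminal history: 14 prior points → Category V (14+).
Level 28 falls in the 27-28 band.
Grid: Level 27-28 × Category V = 71-79 months.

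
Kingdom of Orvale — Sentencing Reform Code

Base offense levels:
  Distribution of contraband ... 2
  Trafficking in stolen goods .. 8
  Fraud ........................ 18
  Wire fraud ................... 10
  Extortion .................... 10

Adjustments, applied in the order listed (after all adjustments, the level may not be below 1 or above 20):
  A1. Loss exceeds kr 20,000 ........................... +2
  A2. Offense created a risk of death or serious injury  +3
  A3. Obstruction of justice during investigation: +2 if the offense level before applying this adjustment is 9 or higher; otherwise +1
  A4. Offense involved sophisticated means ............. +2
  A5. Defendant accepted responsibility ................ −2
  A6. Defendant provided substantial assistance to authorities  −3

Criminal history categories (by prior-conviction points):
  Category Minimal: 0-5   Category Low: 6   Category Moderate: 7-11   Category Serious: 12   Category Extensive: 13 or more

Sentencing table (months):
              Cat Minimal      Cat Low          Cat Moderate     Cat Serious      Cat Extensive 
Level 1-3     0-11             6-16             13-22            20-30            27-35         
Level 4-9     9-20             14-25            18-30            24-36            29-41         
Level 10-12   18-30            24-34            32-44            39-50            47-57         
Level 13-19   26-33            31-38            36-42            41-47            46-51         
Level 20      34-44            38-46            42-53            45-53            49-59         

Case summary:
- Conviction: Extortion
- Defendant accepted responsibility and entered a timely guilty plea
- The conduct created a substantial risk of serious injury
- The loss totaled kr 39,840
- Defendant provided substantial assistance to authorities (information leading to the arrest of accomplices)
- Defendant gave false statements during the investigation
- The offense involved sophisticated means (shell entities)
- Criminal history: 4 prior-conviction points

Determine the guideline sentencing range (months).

Base offense level for extortion: 10.
A1 applies: 10 + 2 = 12.
A2 applies: 12 + 3 = 15.
A3 applies (level before this adjustment is 15 ≥ 9, so +2): 15 + 2 = 17.
A4 applies: 17 + 2 = 19.
A5 applies: 19 − 2 = 17.
A6 applies: 17 − 3 = 14.
Final offense level: 14.
Criminal history: 4 prior points → Category Minimal (0-5).
Level 14 falls in the 13-19 band.
Grid: Level 13-19 × Category Minimal = 26-33 months.

26-33 months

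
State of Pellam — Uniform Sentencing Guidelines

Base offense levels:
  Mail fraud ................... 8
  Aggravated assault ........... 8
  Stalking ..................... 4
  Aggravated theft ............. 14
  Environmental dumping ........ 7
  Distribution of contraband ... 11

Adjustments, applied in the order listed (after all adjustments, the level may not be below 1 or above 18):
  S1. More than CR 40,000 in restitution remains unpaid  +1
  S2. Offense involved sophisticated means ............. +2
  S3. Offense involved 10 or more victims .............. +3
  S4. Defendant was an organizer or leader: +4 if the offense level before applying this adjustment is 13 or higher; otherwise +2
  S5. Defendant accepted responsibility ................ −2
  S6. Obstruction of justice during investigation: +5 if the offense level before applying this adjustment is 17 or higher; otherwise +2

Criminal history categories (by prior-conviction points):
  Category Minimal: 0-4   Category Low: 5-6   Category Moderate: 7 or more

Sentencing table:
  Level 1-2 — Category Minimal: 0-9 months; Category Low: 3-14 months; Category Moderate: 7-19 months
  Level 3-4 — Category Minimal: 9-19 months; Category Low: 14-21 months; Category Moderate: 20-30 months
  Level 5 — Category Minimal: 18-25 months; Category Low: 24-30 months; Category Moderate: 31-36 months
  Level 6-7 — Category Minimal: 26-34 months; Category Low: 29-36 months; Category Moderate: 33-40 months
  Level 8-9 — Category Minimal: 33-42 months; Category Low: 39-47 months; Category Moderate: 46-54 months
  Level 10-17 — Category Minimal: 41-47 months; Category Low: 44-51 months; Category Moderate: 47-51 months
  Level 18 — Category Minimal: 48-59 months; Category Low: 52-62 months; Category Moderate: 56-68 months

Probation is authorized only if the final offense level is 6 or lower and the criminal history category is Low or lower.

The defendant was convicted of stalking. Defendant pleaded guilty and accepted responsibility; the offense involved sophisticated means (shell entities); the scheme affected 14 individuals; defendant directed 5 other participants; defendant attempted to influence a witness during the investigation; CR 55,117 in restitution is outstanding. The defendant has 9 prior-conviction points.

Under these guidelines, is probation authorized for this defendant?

Base offense level for stalking: 4.
S1 applies: 4 + 1 = 5.
S2 applies: 5 + 2 = 7.
S3 applies: 7 + 3 = 10.
S4 applies (level before this adjustment is 10 < 13, so +2): 10 + 2 = 12.
S5 applies: 12 − 2 = 10.
S6 applies (level before this adjustment is 10 < 17, so +2): 10 + 2 = 12.
Final offense level: 12.
Criminal history: 9 prior points → Category Moderate (7+).
Level 12 falls in the 10-17 band.
Grid: Level 10-17 × Category Moderate = 47-51 months.
Probation check: level 12 > 6 and category Moderate > Low → not eligible.

No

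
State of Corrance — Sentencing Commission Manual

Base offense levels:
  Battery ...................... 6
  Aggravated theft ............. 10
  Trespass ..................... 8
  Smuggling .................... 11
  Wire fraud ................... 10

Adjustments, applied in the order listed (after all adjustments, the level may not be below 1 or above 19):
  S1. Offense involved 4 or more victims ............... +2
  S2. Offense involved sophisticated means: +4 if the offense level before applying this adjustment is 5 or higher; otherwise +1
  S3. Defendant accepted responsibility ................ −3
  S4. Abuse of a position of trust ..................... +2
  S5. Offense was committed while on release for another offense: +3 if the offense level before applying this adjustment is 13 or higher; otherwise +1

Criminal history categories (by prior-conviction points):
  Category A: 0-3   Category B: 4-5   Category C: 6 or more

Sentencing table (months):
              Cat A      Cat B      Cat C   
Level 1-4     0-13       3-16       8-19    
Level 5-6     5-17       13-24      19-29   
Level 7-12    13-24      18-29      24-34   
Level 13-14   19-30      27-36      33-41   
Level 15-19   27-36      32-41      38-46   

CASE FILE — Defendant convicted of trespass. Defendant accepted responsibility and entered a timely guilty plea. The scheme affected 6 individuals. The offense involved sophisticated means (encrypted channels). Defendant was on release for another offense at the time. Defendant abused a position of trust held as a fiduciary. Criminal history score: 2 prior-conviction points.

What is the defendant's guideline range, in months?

27-36 months

Base offense level for trespass: 8.
S1 applies: 8 + 2 = 10.
S2 applies (level before this adjustment is 10 ≥ 5, so +4): 10 + 4 = 14.
S3 applies: 14 − 3 = 11.
S4 applies: 11 + 2 = 13.
S5 applies (level before this adjustment is 13 ≥ 13, so +3): 13 + 3 = 16.
Final offense level: 16.
Criminal history: 2 prior points → Category A (0-3).
Level 16 falls in the 15-19 band.
Grid: Level 15-19 × Category A = 27-36 months.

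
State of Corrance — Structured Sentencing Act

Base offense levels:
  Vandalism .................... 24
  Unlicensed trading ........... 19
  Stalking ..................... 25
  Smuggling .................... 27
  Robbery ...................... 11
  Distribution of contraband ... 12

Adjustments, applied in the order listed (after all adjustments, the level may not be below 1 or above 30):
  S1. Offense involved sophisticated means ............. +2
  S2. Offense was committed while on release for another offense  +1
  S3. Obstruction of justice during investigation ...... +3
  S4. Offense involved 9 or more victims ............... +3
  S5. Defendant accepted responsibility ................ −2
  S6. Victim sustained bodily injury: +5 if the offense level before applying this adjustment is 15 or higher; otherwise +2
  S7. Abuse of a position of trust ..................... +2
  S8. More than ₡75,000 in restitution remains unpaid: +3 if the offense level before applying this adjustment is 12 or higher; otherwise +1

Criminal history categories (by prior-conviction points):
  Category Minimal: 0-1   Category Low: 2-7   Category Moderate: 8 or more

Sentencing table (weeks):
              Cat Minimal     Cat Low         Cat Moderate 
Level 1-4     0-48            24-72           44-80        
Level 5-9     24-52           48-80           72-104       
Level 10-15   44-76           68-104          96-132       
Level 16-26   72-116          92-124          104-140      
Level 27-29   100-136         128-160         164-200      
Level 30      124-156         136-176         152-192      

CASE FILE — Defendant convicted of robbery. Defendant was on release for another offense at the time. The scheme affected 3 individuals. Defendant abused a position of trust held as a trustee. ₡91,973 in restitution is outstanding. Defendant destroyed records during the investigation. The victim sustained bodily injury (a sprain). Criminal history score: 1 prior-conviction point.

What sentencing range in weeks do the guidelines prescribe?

72-116 weeks

Base offense level for robbery: 11.
S1 does not apply.
S2 applies: 11 + 1 = 12.
S3 applies: 12 + 3 = 15.
S5 does not apply.
S6 applies (level before this adjustment is 15 ≥ 15, so +5): 15 + 5 = 20.
S7 applies: 20 + 2 = 22.
S8 applies (level before this adjustment is 22 ≥ 12, so +3): 22 + 3 = 25.
Final offense level: 25.
Criminal history: 1 prior point → Category Minimal (0-1).
Level 25 falls in the 16-26 band.
Grid: Level 16-26 × Category Minimal = 72-116 weeks.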